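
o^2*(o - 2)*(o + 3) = o^4 + o^3 - 6*o^2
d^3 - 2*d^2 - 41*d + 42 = (d - 7)*(d - 1)*(d + 6)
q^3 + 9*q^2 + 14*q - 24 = (q - 1)*(q + 4)*(q + 6)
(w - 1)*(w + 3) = w^2 + 2*w - 3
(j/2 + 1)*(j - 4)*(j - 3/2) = j^3/2 - 7*j^2/4 - 5*j/2 + 6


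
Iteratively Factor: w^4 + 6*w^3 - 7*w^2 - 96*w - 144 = (w + 3)*(w^3 + 3*w^2 - 16*w - 48) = (w + 3)*(w + 4)*(w^2 - w - 12) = (w + 3)^2*(w + 4)*(w - 4)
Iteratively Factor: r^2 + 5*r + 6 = (r + 3)*(r + 2)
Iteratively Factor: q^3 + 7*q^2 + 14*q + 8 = (q + 2)*(q^2 + 5*q + 4) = (q + 1)*(q + 2)*(q + 4)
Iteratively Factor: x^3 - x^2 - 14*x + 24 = (x + 4)*(x^2 - 5*x + 6) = (x - 3)*(x + 4)*(x - 2)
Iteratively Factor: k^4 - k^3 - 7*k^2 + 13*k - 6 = (k - 1)*(k^3 - 7*k + 6) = (k - 1)*(k + 3)*(k^2 - 3*k + 2) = (k - 1)^2*(k + 3)*(k - 2)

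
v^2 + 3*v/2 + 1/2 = (v + 1/2)*(v + 1)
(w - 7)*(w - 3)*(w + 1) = w^3 - 9*w^2 + 11*w + 21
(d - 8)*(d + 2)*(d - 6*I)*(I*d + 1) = I*d^4 + 7*d^3 - 6*I*d^3 - 42*d^2 - 22*I*d^2 - 112*d + 36*I*d + 96*I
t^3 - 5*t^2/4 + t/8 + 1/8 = (t - 1)*(t - 1/2)*(t + 1/4)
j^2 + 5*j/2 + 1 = (j + 1/2)*(j + 2)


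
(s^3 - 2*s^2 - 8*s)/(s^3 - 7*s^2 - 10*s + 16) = s*(s - 4)/(s^2 - 9*s + 8)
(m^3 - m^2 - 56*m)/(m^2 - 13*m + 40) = m*(m + 7)/(m - 5)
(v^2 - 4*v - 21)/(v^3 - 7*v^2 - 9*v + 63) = 1/(v - 3)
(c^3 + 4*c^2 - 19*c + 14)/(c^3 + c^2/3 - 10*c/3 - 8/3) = 3*(c^2 + 6*c - 7)/(3*c^2 + 7*c + 4)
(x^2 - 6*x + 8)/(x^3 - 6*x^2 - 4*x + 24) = (x - 4)/(x^2 - 4*x - 12)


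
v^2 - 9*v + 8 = (v - 8)*(v - 1)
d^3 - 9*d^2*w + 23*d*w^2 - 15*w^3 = (d - 5*w)*(d - 3*w)*(d - w)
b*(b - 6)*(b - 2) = b^3 - 8*b^2 + 12*b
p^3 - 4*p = p*(p - 2)*(p + 2)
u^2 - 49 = (u - 7)*(u + 7)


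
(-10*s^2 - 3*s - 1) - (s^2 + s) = -11*s^2 - 4*s - 1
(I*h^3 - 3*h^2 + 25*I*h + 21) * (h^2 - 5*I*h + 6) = I*h^5 + 2*h^4 + 46*I*h^3 + 128*h^2 + 45*I*h + 126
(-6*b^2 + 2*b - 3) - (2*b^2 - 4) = -8*b^2 + 2*b + 1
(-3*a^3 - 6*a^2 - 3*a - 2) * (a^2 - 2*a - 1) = -3*a^5 + 12*a^3 + 10*a^2 + 7*a + 2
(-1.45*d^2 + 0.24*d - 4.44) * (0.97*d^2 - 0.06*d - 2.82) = -1.4065*d^4 + 0.3198*d^3 - 0.232200000000001*d^2 - 0.4104*d + 12.5208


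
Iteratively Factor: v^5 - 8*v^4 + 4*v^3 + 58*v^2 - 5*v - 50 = (v - 5)*(v^4 - 3*v^3 - 11*v^2 + 3*v + 10) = (v - 5)^2*(v^3 + 2*v^2 - v - 2) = (v - 5)^2*(v - 1)*(v^2 + 3*v + 2) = (v - 5)^2*(v - 1)*(v + 1)*(v + 2)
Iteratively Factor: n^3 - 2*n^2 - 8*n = (n + 2)*(n^2 - 4*n) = (n - 4)*(n + 2)*(n)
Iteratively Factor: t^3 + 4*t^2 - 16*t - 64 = (t + 4)*(t^2 - 16) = (t - 4)*(t + 4)*(t + 4)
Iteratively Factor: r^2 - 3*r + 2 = (r - 1)*(r - 2)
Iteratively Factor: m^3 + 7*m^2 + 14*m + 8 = (m + 1)*(m^2 + 6*m + 8) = (m + 1)*(m + 2)*(m + 4)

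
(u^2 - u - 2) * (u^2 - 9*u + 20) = u^4 - 10*u^3 + 27*u^2 - 2*u - 40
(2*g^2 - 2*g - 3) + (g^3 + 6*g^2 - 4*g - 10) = g^3 + 8*g^2 - 6*g - 13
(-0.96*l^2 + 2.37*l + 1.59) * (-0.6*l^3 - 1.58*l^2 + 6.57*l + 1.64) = 0.576*l^5 + 0.0948*l^4 - 11.0058*l^3 + 11.4843*l^2 + 14.3331*l + 2.6076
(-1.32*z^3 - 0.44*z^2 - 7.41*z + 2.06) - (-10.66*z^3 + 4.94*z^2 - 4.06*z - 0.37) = 9.34*z^3 - 5.38*z^2 - 3.35*z + 2.43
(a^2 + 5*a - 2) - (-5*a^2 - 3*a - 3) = 6*a^2 + 8*a + 1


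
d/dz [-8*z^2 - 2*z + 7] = -16*z - 2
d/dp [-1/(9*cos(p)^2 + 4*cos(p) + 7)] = -2*(9*cos(p) + 2)*sin(p)/(9*cos(p)^2 + 4*cos(p) + 7)^2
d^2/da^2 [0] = 0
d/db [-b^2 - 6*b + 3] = -2*b - 6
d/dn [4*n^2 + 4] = 8*n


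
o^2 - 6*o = o*(o - 6)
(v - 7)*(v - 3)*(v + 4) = v^3 - 6*v^2 - 19*v + 84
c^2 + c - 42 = (c - 6)*(c + 7)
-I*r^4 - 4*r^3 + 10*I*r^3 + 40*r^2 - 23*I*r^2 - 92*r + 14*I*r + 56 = (r - 7)*(r - 2)*(r - 4*I)*(-I*r + I)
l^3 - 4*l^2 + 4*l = l*(l - 2)^2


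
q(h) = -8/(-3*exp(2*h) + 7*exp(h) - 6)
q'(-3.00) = 0.08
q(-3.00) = 1.41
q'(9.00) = 0.00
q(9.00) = 0.00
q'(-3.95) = 0.03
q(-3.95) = 1.36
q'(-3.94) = 0.03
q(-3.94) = 1.36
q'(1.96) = -0.17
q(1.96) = 0.07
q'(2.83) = -0.02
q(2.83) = 0.01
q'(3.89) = -0.00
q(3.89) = 0.00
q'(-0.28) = 2.54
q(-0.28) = 3.30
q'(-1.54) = 0.46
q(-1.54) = 1.73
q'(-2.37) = 0.17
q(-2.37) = 1.49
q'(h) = -8*(6*exp(2*h) - 7*exp(h))/(-3*exp(2*h) + 7*exp(h) - 6)^2 = (56 - 48*exp(h))*exp(h)/(3*exp(2*h) - 7*exp(h) + 6)^2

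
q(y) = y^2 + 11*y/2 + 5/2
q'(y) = 2*y + 11/2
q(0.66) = 6.57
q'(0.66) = 6.82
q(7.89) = 108.15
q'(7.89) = 21.28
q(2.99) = 27.89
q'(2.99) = 11.48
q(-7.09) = 13.77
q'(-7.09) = -8.68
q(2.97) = 27.66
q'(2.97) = 11.44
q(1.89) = 16.47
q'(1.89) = 9.28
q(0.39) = 4.80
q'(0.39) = 6.28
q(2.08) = 18.27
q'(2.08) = 9.66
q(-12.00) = 80.50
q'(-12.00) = -18.50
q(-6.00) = 5.50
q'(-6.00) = -6.50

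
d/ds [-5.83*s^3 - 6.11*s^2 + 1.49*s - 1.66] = -17.49*s^2 - 12.22*s + 1.49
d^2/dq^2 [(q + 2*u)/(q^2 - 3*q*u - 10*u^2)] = 2/(q^3 - 15*q^2*u + 75*q*u^2 - 125*u^3)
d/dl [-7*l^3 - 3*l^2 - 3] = 3*l*(-7*l - 2)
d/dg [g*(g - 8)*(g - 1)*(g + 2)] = 4*g^3 - 21*g^2 - 20*g + 16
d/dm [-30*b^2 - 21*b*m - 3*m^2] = -21*b - 6*m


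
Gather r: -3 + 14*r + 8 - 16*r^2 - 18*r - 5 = -16*r^2 - 4*r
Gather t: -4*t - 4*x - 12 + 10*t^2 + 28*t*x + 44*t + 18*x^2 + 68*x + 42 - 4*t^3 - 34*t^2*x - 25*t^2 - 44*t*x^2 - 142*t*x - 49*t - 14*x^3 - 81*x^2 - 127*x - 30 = -4*t^3 + t^2*(-34*x - 15) + t*(-44*x^2 - 114*x - 9) - 14*x^3 - 63*x^2 - 63*x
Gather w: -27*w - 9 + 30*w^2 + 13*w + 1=30*w^2 - 14*w - 8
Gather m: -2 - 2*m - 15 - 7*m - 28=-9*m - 45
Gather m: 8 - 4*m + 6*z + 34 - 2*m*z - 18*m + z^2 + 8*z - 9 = m*(-2*z - 22) + z^2 + 14*z + 33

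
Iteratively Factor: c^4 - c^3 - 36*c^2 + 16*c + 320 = (c + 4)*(c^3 - 5*c^2 - 16*c + 80) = (c - 4)*(c + 4)*(c^2 - c - 20) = (c - 5)*(c - 4)*(c + 4)*(c + 4)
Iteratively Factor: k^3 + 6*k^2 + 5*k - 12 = (k - 1)*(k^2 + 7*k + 12) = (k - 1)*(k + 3)*(k + 4)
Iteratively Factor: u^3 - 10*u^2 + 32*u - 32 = (u - 4)*(u^2 - 6*u + 8) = (u - 4)^2*(u - 2)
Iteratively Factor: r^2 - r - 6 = (r - 3)*(r + 2)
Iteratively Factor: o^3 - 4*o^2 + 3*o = (o)*(o^2 - 4*o + 3) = o*(o - 1)*(o - 3)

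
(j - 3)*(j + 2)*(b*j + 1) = b*j^3 - b*j^2 - 6*b*j + j^2 - j - 6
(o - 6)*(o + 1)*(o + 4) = o^3 - o^2 - 26*o - 24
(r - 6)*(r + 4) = r^2 - 2*r - 24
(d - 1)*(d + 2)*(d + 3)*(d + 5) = d^4 + 9*d^3 + 21*d^2 - d - 30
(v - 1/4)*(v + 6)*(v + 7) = v^3 + 51*v^2/4 + 155*v/4 - 21/2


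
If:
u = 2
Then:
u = 2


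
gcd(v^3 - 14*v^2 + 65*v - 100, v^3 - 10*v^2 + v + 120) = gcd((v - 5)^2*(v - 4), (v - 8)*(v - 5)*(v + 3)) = v - 5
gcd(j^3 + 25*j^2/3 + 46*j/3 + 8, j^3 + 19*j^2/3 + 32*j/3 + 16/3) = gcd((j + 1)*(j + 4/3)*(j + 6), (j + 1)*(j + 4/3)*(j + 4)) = j^2 + 7*j/3 + 4/3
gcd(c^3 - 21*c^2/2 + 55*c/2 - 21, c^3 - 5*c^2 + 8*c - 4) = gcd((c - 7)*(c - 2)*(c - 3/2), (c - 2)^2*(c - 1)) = c - 2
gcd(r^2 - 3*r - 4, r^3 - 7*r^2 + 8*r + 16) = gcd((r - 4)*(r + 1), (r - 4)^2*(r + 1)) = r^2 - 3*r - 4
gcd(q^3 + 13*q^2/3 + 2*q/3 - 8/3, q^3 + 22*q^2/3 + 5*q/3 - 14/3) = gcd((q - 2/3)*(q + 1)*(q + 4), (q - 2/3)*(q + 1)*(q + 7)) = q^2 + q/3 - 2/3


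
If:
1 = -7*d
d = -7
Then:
No Solution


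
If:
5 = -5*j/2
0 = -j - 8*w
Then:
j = -2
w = 1/4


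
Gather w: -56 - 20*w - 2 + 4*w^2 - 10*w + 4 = 4*w^2 - 30*w - 54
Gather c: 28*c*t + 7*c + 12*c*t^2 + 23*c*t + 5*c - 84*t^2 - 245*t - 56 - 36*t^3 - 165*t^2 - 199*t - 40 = c*(12*t^2 + 51*t + 12) - 36*t^3 - 249*t^2 - 444*t - 96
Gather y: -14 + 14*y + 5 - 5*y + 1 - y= 8*y - 8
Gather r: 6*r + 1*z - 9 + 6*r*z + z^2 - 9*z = r*(6*z + 6) + z^2 - 8*z - 9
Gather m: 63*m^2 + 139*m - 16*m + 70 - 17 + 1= 63*m^2 + 123*m + 54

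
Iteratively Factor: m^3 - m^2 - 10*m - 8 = (m + 2)*(m^2 - 3*m - 4) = (m - 4)*(m + 2)*(m + 1)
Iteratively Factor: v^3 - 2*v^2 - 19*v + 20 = (v - 5)*(v^2 + 3*v - 4) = (v - 5)*(v - 1)*(v + 4)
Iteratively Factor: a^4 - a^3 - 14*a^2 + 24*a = (a)*(a^3 - a^2 - 14*a + 24) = a*(a - 3)*(a^2 + 2*a - 8) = a*(a - 3)*(a - 2)*(a + 4)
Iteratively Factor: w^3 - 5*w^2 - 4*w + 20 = (w - 5)*(w^2 - 4) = (w - 5)*(w - 2)*(w + 2)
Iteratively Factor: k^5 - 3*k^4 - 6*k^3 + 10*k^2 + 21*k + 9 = (k + 1)*(k^4 - 4*k^3 - 2*k^2 + 12*k + 9) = (k + 1)^2*(k^3 - 5*k^2 + 3*k + 9) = (k + 1)^3*(k^2 - 6*k + 9) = (k - 3)*(k + 1)^3*(k - 3)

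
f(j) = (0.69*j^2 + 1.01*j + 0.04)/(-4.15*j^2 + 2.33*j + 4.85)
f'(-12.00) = 0.00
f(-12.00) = -0.14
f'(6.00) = 0.01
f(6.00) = -0.24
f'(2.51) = 0.25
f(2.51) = -0.45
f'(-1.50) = 0.11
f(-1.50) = -0.01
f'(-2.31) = 0.04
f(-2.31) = -0.06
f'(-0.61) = 0.75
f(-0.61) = -0.17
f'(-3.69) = 0.02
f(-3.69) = -0.09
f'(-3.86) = 0.01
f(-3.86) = -0.10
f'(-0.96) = 2.32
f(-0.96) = 0.24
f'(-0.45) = 0.32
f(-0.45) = -0.09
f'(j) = (1.38*j + 1.01)/(-4.15*j^2 + 2.33*j + 4.85) + (8.3*j - 2.33)*(0.69*j^2 + 1.01*j + 0.04)/(-4.15*j^2 + 2.33*j + 4.85)^2 = (5.7992*j^2 + 7.025*j + 4.8053)/(17.2225*j^4 - 19.339*j^3 - 34.8261*j^2 + 22.601*j + 23.5225)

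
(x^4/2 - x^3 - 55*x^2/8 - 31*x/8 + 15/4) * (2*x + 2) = x^5 - x^4 - 63*x^3/4 - 43*x^2/2 - x/4 + 15/2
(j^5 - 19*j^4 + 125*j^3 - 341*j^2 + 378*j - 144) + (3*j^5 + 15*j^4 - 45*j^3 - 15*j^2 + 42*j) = 4*j^5 - 4*j^4 + 80*j^3 - 356*j^2 + 420*j - 144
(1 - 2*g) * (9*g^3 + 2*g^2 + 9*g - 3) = -18*g^4 + 5*g^3 - 16*g^2 + 15*g - 3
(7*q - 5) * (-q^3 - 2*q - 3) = -7*q^4 + 5*q^3 - 14*q^2 - 11*q + 15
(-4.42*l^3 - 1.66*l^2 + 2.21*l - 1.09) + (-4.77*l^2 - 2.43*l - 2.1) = -4.42*l^3 - 6.43*l^2 - 0.22*l - 3.19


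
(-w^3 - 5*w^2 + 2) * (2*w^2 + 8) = -2*w^5 - 10*w^4 - 8*w^3 - 36*w^2 + 16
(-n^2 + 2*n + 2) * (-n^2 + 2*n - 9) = n^4 - 4*n^3 + 11*n^2 - 14*n - 18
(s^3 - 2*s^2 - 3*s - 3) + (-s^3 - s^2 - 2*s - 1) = -3*s^2 - 5*s - 4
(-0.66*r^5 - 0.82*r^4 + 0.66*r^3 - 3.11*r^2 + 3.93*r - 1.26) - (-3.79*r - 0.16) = -0.66*r^5 - 0.82*r^4 + 0.66*r^3 - 3.11*r^2 + 7.72*r - 1.1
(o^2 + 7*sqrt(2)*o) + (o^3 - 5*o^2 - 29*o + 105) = o^3 - 4*o^2 - 29*o + 7*sqrt(2)*o + 105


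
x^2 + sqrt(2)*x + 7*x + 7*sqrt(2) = (x + 7)*(x + sqrt(2))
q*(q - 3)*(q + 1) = q^3 - 2*q^2 - 3*q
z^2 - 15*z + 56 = (z - 8)*(z - 7)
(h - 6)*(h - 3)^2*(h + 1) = h^4 - 11*h^3 + 33*h^2 - 9*h - 54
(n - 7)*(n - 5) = n^2 - 12*n + 35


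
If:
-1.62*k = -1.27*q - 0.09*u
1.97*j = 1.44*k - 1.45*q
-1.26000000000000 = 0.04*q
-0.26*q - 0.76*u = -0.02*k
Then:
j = 5.55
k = -24.13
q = -31.50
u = 10.14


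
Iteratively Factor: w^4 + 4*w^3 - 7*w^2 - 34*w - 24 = (w + 4)*(w^3 - 7*w - 6) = (w + 2)*(w + 4)*(w^2 - 2*w - 3) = (w - 3)*(w + 2)*(w + 4)*(w + 1)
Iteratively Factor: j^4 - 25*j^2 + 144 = (j + 3)*(j^3 - 3*j^2 - 16*j + 48) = (j - 3)*(j + 3)*(j^2 - 16) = (j - 3)*(j + 3)*(j + 4)*(j - 4)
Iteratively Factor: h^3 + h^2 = (h)*(h^2 + h) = h^2*(h + 1)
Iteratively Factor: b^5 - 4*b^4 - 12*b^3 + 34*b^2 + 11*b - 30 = (b - 1)*(b^4 - 3*b^3 - 15*b^2 + 19*b + 30) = (b - 1)*(b + 3)*(b^3 - 6*b^2 + 3*b + 10) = (b - 2)*(b - 1)*(b + 3)*(b^2 - 4*b - 5) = (b - 2)*(b - 1)*(b + 1)*(b + 3)*(b - 5)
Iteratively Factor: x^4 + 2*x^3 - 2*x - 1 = (x + 1)*(x^3 + x^2 - x - 1) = (x - 1)*(x + 1)*(x^2 + 2*x + 1) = (x - 1)*(x + 1)^2*(x + 1)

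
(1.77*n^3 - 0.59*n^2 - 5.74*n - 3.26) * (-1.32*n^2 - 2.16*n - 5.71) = -2.3364*n^5 - 3.0444*n^4 - 1.2555*n^3 + 20.0705*n^2 + 39.817*n + 18.6146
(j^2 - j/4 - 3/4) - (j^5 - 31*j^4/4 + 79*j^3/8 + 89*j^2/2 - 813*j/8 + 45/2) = -j^5 + 31*j^4/4 - 79*j^3/8 - 87*j^2/2 + 811*j/8 - 93/4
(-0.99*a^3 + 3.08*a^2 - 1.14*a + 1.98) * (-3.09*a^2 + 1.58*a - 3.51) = 3.0591*a^5 - 11.0814*a^4 + 11.8639*a^3 - 18.7302*a^2 + 7.1298*a - 6.9498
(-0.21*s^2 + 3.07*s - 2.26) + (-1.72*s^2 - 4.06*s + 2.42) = -1.93*s^2 - 0.99*s + 0.16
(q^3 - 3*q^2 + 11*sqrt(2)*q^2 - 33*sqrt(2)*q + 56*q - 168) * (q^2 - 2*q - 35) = q^5 - 5*q^4 + 11*sqrt(2)*q^4 - 55*sqrt(2)*q^3 + 27*q^3 - 319*sqrt(2)*q^2 - 175*q^2 - 1624*q + 1155*sqrt(2)*q + 5880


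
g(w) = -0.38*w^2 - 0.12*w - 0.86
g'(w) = -0.76*w - 0.12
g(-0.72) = -0.97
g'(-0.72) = 0.43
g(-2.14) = -2.34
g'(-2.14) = 1.51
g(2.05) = -2.70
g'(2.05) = -1.68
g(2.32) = -3.18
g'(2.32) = -1.88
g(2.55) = -3.64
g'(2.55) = -2.06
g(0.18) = -0.89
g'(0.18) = -0.26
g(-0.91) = -1.07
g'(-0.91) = 0.57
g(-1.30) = -1.35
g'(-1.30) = 0.87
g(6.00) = -15.26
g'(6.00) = -4.68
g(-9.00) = -30.56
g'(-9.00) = 6.72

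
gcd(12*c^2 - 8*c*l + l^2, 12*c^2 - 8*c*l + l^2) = 12*c^2 - 8*c*l + l^2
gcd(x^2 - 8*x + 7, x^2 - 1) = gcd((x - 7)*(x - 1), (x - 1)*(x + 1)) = x - 1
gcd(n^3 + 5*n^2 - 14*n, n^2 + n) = n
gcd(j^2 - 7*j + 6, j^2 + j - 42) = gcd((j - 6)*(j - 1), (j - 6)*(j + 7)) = j - 6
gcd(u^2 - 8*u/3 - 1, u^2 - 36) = 1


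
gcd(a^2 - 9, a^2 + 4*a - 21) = a - 3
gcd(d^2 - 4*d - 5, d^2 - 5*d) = d - 5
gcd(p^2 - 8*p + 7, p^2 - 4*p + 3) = p - 1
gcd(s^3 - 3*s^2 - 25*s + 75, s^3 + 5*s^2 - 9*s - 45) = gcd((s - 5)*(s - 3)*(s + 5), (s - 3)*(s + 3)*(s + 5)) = s^2 + 2*s - 15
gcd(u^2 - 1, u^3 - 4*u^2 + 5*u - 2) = u - 1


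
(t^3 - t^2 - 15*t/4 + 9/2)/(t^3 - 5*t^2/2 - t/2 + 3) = (t^2 + t/2 - 3)/(t^2 - t - 2)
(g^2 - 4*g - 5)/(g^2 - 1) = (g - 5)/(g - 1)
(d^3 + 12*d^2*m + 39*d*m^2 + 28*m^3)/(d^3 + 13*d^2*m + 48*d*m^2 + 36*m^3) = (d^2 + 11*d*m + 28*m^2)/(d^2 + 12*d*m + 36*m^2)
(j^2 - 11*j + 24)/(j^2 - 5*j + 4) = (j^2 - 11*j + 24)/(j^2 - 5*j + 4)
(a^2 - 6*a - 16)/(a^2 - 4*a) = (a^2 - 6*a - 16)/(a*(a - 4))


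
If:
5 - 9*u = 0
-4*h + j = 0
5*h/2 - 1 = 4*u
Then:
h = 58/45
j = 232/45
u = 5/9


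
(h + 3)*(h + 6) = h^2 + 9*h + 18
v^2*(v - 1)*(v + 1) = v^4 - v^2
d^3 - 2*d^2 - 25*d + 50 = (d - 5)*(d - 2)*(d + 5)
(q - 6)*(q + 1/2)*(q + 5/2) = q^3 - 3*q^2 - 67*q/4 - 15/2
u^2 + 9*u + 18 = (u + 3)*(u + 6)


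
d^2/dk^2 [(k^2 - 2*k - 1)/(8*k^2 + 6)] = (-32*k^3 - 84*k^2 + 72*k + 21)/(64*k^6 + 144*k^4 + 108*k^2 + 27)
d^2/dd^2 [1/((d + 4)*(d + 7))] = 2*((d + 4)^2 + (d + 4)*(d + 7) + (d + 7)^2)/((d + 4)^3*(d + 7)^3)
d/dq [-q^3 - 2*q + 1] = -3*q^2 - 2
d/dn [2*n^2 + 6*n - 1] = 4*n + 6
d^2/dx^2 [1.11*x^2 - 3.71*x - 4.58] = 2.22000000000000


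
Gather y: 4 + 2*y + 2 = 2*y + 6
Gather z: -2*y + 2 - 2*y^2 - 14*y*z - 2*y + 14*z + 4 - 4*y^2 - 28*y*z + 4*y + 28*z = -6*y^2 + z*(42 - 42*y) + 6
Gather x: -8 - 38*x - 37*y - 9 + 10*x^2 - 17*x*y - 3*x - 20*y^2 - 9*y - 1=10*x^2 + x*(-17*y - 41) - 20*y^2 - 46*y - 18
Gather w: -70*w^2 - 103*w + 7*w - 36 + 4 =-70*w^2 - 96*w - 32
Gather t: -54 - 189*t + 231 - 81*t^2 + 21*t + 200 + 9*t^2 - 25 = -72*t^2 - 168*t + 352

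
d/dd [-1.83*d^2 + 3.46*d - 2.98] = 3.46 - 3.66*d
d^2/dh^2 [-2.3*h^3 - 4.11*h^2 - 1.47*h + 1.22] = -13.8*h - 8.22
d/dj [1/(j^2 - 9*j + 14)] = (9 - 2*j)/(j^2 - 9*j + 14)^2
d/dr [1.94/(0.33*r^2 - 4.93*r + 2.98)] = (9.5642 - 1.2804*r)/(0.33*r^2 - 4.93*r + 2.98)^2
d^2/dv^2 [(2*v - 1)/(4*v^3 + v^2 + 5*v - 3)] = 2*((2*v - 1)*(12*v^2 + 2*v + 5)^2 - (24*v^2 + 4*v + (2*v - 1)*(12*v + 1) + 10)*(4*v^3 + v^2 + 5*v - 3))/(4*v^3 + v^2 + 5*v - 3)^3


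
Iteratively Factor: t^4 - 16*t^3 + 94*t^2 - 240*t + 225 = (t - 3)*(t^3 - 13*t^2 + 55*t - 75) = (t - 3)^2*(t^2 - 10*t + 25) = (t - 5)*(t - 3)^2*(t - 5)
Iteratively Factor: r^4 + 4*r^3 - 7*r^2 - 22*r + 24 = (r - 2)*(r^3 + 6*r^2 + 5*r - 12) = (r - 2)*(r + 4)*(r^2 + 2*r - 3) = (r - 2)*(r + 3)*(r + 4)*(r - 1)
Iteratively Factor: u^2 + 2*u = (u)*(u + 2)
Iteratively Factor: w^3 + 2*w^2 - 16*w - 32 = (w + 2)*(w^2 - 16) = (w - 4)*(w + 2)*(w + 4)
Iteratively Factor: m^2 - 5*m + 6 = (m - 2)*(m - 3)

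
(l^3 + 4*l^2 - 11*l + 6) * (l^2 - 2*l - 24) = l^5 + 2*l^4 - 43*l^3 - 68*l^2 + 252*l - 144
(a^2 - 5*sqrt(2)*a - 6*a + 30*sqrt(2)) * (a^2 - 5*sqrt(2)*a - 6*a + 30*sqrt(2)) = a^4 - 10*sqrt(2)*a^3 - 12*a^3 + 86*a^2 + 120*sqrt(2)*a^2 - 600*a - 360*sqrt(2)*a + 1800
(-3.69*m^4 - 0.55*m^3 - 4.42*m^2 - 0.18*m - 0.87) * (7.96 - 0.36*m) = 1.3284*m^5 - 29.1744*m^4 - 2.7868*m^3 - 35.1184*m^2 - 1.1196*m - 6.9252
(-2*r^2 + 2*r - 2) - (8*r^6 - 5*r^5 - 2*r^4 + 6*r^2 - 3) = -8*r^6 + 5*r^5 + 2*r^4 - 8*r^2 + 2*r + 1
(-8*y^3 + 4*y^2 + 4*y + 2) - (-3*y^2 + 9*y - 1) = -8*y^3 + 7*y^2 - 5*y + 3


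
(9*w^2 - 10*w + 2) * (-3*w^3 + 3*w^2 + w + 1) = -27*w^5 + 57*w^4 - 27*w^3 + 5*w^2 - 8*w + 2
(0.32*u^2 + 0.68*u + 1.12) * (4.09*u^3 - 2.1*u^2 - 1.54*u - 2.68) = 1.3088*u^5 + 2.1092*u^4 + 2.66*u^3 - 4.2568*u^2 - 3.5472*u - 3.0016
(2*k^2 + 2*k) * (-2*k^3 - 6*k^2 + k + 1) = -4*k^5 - 16*k^4 - 10*k^3 + 4*k^2 + 2*k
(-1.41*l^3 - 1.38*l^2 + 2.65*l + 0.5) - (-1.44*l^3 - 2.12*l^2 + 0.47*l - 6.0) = 0.03*l^3 + 0.74*l^2 + 2.18*l + 6.5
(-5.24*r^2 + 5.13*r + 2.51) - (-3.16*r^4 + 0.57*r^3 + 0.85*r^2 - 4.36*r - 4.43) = 3.16*r^4 - 0.57*r^3 - 6.09*r^2 + 9.49*r + 6.94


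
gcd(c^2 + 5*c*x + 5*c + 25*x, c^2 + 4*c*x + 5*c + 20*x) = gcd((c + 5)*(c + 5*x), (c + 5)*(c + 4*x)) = c + 5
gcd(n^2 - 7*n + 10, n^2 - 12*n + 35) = n - 5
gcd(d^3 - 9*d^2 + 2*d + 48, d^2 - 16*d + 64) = d - 8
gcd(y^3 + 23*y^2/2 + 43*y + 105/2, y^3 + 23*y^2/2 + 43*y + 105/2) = y^3 + 23*y^2/2 + 43*y + 105/2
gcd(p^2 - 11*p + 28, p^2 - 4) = 1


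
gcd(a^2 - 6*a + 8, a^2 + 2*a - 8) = a - 2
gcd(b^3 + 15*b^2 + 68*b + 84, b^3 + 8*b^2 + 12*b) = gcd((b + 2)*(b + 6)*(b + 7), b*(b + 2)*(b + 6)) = b^2 + 8*b + 12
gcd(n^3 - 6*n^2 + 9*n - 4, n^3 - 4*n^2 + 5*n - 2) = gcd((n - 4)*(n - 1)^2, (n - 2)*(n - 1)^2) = n^2 - 2*n + 1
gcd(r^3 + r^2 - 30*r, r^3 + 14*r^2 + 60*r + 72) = r + 6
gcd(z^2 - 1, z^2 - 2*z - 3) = z + 1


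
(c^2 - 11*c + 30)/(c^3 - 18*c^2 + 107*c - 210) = 1/(c - 7)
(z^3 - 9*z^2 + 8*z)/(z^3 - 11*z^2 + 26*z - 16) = z/(z - 2)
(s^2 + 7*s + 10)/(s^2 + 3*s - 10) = (s + 2)/(s - 2)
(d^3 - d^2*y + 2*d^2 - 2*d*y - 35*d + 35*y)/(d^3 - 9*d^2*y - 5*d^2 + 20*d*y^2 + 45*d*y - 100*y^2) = (d^2 - d*y + 7*d - 7*y)/(d^2 - 9*d*y + 20*y^2)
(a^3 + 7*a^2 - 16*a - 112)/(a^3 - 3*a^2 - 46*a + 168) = (a + 4)/(a - 6)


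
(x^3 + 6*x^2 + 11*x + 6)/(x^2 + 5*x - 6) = (x^3 + 6*x^2 + 11*x + 6)/(x^2 + 5*x - 6)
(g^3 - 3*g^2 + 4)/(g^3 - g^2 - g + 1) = (g^2 - 4*g + 4)/(g^2 - 2*g + 1)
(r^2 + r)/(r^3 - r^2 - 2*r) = 1/(r - 2)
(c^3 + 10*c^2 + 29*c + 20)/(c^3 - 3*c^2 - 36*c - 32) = (c + 5)/(c - 8)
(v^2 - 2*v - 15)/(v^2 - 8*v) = (v^2 - 2*v - 15)/(v*(v - 8))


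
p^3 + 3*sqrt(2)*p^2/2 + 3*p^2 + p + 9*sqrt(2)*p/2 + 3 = (p + 3)*(p + sqrt(2)/2)*(p + sqrt(2))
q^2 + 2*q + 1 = (q + 1)^2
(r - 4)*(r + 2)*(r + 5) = r^3 + 3*r^2 - 18*r - 40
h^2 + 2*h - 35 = (h - 5)*(h + 7)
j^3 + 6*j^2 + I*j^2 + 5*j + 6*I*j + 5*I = (j + 1)*(j + 5)*(j + I)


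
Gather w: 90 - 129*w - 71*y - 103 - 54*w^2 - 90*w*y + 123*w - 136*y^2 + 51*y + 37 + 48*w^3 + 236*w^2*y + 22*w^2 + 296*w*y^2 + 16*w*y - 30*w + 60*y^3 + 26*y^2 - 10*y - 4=48*w^3 + w^2*(236*y - 32) + w*(296*y^2 - 74*y - 36) + 60*y^3 - 110*y^2 - 30*y + 20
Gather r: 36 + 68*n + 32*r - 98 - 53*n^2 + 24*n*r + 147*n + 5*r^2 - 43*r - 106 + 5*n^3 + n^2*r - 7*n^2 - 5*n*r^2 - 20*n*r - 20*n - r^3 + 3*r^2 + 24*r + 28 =5*n^3 - 60*n^2 + 195*n - r^3 + r^2*(8 - 5*n) + r*(n^2 + 4*n + 13) - 140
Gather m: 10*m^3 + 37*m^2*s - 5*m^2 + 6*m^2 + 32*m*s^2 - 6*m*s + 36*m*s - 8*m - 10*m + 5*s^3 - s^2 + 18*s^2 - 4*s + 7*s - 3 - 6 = 10*m^3 + m^2*(37*s + 1) + m*(32*s^2 + 30*s - 18) + 5*s^3 + 17*s^2 + 3*s - 9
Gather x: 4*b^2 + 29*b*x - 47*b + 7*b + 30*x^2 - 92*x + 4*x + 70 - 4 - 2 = 4*b^2 - 40*b + 30*x^2 + x*(29*b - 88) + 64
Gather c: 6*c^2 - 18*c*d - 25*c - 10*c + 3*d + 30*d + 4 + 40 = 6*c^2 + c*(-18*d - 35) + 33*d + 44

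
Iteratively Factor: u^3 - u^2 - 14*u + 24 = (u - 3)*(u^2 + 2*u - 8) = (u - 3)*(u - 2)*(u + 4)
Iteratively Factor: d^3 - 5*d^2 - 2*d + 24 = (d - 4)*(d^2 - d - 6) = (d - 4)*(d + 2)*(d - 3)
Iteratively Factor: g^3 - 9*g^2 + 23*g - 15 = (g - 1)*(g^2 - 8*g + 15) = (g - 5)*(g - 1)*(g - 3)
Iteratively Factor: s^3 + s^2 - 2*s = (s + 2)*(s^2 - s) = s*(s + 2)*(s - 1)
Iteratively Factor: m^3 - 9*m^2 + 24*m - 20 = (m - 2)*(m^2 - 7*m + 10) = (m - 2)^2*(m - 5)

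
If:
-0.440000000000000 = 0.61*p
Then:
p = -0.72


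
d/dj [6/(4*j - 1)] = -24/(4*j - 1)^2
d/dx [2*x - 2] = 2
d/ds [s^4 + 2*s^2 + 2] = 4*s*(s^2 + 1)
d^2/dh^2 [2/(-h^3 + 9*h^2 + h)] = 4*(3*h*(h - 3)*(-h^2 + 9*h + 1) + (-3*h^2 + 18*h + 1)^2)/(h^3*(-h^2 + 9*h + 1)^3)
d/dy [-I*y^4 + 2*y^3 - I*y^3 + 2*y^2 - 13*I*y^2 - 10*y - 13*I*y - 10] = -4*I*y^3 + y^2*(6 - 3*I) + y*(4 - 26*I) - 10 - 13*I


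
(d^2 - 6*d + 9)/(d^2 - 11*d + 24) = (d - 3)/(d - 8)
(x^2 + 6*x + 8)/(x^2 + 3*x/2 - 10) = 2*(x + 2)/(2*x - 5)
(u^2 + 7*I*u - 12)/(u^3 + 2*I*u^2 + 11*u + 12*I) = (u + 3*I)/(u^2 - 2*I*u + 3)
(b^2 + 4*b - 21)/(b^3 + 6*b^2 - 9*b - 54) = (b + 7)/(b^2 + 9*b + 18)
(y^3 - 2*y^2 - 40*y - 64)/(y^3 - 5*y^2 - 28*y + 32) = (y + 2)/(y - 1)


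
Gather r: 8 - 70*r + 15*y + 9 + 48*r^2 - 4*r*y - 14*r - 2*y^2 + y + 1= 48*r^2 + r*(-4*y - 84) - 2*y^2 + 16*y + 18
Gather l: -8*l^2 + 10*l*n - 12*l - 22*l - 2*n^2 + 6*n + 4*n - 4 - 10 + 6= -8*l^2 + l*(10*n - 34) - 2*n^2 + 10*n - 8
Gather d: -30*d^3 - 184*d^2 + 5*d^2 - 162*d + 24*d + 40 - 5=-30*d^3 - 179*d^2 - 138*d + 35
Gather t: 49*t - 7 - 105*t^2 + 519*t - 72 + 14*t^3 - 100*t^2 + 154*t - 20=14*t^3 - 205*t^2 + 722*t - 99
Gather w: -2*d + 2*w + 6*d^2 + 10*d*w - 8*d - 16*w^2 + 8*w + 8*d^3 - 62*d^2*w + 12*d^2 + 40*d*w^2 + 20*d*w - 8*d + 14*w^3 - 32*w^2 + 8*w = 8*d^3 + 18*d^2 - 18*d + 14*w^3 + w^2*(40*d - 48) + w*(-62*d^2 + 30*d + 18)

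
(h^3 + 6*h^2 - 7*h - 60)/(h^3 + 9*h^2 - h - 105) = (h + 4)/(h + 7)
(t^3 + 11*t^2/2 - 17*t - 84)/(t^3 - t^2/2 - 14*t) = (t + 6)/t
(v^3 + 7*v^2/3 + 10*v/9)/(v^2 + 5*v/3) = v + 2/3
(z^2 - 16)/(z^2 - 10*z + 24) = (z + 4)/(z - 6)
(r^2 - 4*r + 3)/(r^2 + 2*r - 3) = (r - 3)/(r + 3)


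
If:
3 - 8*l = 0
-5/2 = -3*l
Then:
No Solution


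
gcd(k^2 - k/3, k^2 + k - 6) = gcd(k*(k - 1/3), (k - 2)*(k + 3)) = 1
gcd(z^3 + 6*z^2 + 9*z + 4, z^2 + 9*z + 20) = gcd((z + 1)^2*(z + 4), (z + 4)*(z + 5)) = z + 4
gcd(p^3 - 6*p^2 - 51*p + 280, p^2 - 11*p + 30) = p - 5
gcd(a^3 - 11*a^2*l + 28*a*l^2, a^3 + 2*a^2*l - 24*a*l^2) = a^2 - 4*a*l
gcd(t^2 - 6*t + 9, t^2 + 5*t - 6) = 1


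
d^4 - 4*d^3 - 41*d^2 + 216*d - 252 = (d - 6)*(d - 3)*(d - 2)*(d + 7)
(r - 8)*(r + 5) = r^2 - 3*r - 40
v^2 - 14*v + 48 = (v - 8)*(v - 6)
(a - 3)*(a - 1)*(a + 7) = a^3 + 3*a^2 - 25*a + 21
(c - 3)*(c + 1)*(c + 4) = c^3 + 2*c^2 - 11*c - 12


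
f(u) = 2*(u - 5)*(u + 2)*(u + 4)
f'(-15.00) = 1246.00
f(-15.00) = -5720.00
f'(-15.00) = 1246.00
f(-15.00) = -5720.00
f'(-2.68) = -11.63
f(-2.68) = 13.79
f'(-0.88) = -42.87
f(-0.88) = -41.09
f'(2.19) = -6.46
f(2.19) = -145.76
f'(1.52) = -24.06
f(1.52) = -135.24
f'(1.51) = -24.28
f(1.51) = -134.99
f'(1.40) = -26.64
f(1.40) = -132.19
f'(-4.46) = 57.51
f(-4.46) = -21.41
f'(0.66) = -38.75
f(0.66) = -107.59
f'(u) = 2*(u - 5)*(u + 2) + 2*(u - 5)*(u + 4) + 2*(u + 2)*(u + 4)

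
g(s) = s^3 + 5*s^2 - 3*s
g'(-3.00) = -6.00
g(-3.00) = 27.00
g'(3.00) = 54.00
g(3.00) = 63.00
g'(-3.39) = -2.42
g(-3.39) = 28.67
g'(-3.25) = -3.81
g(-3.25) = 28.23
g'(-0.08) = -3.78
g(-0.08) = 0.27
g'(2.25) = 34.69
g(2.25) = 29.95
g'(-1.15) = -10.53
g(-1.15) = 8.54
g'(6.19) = 173.85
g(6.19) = 410.19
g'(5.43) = 139.75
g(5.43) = 291.24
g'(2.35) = 37.07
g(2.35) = 33.54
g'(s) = 3*s^2 + 10*s - 3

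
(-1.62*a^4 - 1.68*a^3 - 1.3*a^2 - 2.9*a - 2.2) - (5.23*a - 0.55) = -1.62*a^4 - 1.68*a^3 - 1.3*a^2 - 8.13*a - 1.65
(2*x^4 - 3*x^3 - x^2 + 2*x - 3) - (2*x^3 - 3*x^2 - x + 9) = 2*x^4 - 5*x^3 + 2*x^2 + 3*x - 12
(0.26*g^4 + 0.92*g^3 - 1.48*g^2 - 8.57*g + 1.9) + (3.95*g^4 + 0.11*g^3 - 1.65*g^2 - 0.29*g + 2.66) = 4.21*g^4 + 1.03*g^3 - 3.13*g^2 - 8.86*g + 4.56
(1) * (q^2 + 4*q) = q^2 + 4*q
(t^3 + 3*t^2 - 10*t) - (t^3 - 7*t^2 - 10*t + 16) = 10*t^2 - 16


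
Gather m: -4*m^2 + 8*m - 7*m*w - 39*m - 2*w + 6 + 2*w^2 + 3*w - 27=-4*m^2 + m*(-7*w - 31) + 2*w^2 + w - 21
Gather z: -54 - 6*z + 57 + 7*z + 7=z + 10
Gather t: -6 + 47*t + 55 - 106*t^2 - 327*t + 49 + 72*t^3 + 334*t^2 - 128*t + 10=72*t^3 + 228*t^2 - 408*t + 108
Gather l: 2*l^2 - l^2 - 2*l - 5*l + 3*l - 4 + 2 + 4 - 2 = l^2 - 4*l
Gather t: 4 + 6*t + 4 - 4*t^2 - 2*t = -4*t^2 + 4*t + 8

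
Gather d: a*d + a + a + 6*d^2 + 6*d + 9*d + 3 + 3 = 2*a + 6*d^2 + d*(a + 15) + 6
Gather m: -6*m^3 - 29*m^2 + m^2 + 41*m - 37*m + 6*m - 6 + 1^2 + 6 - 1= -6*m^3 - 28*m^2 + 10*m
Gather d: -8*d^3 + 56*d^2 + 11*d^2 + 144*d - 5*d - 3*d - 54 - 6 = -8*d^3 + 67*d^2 + 136*d - 60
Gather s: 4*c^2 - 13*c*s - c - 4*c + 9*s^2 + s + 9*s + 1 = 4*c^2 - 5*c + 9*s^2 + s*(10 - 13*c) + 1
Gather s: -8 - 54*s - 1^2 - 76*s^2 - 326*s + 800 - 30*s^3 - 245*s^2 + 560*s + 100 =-30*s^3 - 321*s^2 + 180*s + 891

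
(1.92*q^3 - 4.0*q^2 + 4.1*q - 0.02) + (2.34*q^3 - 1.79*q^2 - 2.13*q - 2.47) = 4.26*q^3 - 5.79*q^2 + 1.97*q - 2.49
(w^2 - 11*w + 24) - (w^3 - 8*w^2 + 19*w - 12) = -w^3 + 9*w^2 - 30*w + 36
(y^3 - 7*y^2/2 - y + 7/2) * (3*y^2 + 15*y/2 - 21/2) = 3*y^5 - 3*y^4 - 159*y^3/4 + 159*y^2/4 + 147*y/4 - 147/4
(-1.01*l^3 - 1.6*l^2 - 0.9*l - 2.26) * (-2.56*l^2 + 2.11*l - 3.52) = 2.5856*l^5 + 1.9649*l^4 + 2.4832*l^3 + 9.5186*l^2 - 1.6006*l + 7.9552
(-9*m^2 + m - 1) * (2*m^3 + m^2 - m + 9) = -18*m^5 - 7*m^4 + 8*m^3 - 83*m^2 + 10*m - 9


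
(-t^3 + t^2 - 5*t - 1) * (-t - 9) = t^4 + 8*t^3 - 4*t^2 + 46*t + 9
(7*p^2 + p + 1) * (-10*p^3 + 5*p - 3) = -70*p^5 - 10*p^4 + 25*p^3 - 16*p^2 + 2*p - 3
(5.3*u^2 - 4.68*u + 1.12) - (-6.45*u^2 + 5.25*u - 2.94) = 11.75*u^2 - 9.93*u + 4.06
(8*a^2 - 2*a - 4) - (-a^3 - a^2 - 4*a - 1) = a^3 + 9*a^2 + 2*a - 3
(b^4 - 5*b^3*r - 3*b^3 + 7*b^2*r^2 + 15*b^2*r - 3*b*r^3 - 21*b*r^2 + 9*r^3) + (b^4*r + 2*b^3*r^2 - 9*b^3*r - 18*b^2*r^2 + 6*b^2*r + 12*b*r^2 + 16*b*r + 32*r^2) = b^4*r + b^4 + 2*b^3*r^2 - 14*b^3*r - 3*b^3 - 11*b^2*r^2 + 21*b^2*r - 3*b*r^3 - 9*b*r^2 + 16*b*r + 9*r^3 + 32*r^2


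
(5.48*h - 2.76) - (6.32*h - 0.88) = -0.84*h - 1.88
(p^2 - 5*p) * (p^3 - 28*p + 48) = p^5 - 5*p^4 - 28*p^3 + 188*p^2 - 240*p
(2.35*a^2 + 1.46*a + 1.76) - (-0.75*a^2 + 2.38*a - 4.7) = 3.1*a^2 - 0.92*a + 6.46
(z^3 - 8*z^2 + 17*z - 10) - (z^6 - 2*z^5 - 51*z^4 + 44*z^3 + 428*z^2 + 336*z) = -z^6 + 2*z^5 + 51*z^4 - 43*z^3 - 436*z^2 - 319*z - 10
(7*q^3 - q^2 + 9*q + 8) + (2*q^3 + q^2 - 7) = 9*q^3 + 9*q + 1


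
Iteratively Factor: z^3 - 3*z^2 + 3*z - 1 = (z - 1)*(z^2 - 2*z + 1) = (z - 1)^2*(z - 1)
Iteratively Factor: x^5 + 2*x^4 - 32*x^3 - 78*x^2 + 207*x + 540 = (x + 3)*(x^4 - x^3 - 29*x^2 + 9*x + 180) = (x + 3)^2*(x^3 - 4*x^2 - 17*x + 60) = (x - 5)*(x + 3)^2*(x^2 + x - 12) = (x - 5)*(x - 3)*(x + 3)^2*(x + 4)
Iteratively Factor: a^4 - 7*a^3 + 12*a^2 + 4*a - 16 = (a + 1)*(a^3 - 8*a^2 + 20*a - 16) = (a - 4)*(a + 1)*(a^2 - 4*a + 4) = (a - 4)*(a - 2)*(a + 1)*(a - 2)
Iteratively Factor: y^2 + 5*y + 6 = (y + 3)*(y + 2)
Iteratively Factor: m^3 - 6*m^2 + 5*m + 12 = (m - 3)*(m^2 - 3*m - 4) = (m - 3)*(m + 1)*(m - 4)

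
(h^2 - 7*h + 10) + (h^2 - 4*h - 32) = 2*h^2 - 11*h - 22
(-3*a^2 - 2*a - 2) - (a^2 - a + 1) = -4*a^2 - a - 3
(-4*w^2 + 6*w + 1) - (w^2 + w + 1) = -5*w^2 + 5*w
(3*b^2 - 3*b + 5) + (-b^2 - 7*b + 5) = 2*b^2 - 10*b + 10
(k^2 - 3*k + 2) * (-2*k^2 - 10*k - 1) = -2*k^4 - 4*k^3 + 25*k^2 - 17*k - 2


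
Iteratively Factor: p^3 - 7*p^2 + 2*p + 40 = (p - 5)*(p^2 - 2*p - 8) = (p - 5)*(p - 4)*(p + 2)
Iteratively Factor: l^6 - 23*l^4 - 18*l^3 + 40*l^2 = (l)*(l^5 - 23*l^3 - 18*l^2 + 40*l) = l^2*(l^4 - 23*l^2 - 18*l + 40) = l^2*(l + 4)*(l^3 - 4*l^2 - 7*l + 10) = l^2*(l + 2)*(l + 4)*(l^2 - 6*l + 5) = l^2*(l - 5)*(l + 2)*(l + 4)*(l - 1)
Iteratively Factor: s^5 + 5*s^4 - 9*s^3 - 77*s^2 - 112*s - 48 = (s + 4)*(s^4 + s^3 - 13*s^2 - 25*s - 12) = (s + 3)*(s + 4)*(s^3 - 2*s^2 - 7*s - 4) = (s + 1)*(s + 3)*(s + 4)*(s^2 - 3*s - 4) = (s - 4)*(s + 1)*(s + 3)*(s + 4)*(s + 1)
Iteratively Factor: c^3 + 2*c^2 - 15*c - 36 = (c + 3)*(c^2 - c - 12) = (c + 3)^2*(c - 4)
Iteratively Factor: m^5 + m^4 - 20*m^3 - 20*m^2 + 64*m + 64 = (m + 2)*(m^4 - m^3 - 18*m^2 + 16*m + 32) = (m - 2)*(m + 2)*(m^3 + m^2 - 16*m - 16) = (m - 2)*(m + 1)*(m + 2)*(m^2 - 16) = (m - 2)*(m + 1)*(m + 2)*(m + 4)*(m - 4)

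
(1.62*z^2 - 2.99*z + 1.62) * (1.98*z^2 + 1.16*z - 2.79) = 3.2076*z^4 - 4.041*z^3 - 4.7806*z^2 + 10.2213*z - 4.5198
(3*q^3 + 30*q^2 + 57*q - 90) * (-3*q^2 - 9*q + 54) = -9*q^5 - 117*q^4 - 279*q^3 + 1377*q^2 + 3888*q - 4860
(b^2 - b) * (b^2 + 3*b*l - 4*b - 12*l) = b^4 + 3*b^3*l - 5*b^3 - 15*b^2*l + 4*b^2 + 12*b*l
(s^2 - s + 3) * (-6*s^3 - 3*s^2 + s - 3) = -6*s^5 + 3*s^4 - 14*s^3 - 13*s^2 + 6*s - 9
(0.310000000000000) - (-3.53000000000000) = 3.84000000000000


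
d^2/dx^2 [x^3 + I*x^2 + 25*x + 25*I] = 6*x + 2*I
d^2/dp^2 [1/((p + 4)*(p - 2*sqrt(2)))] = 2*((p + 4)^2 + (p + 4)*(p - 2*sqrt(2)) + (p - 2*sqrt(2))^2)/((p + 4)^3*(p - 2*sqrt(2))^3)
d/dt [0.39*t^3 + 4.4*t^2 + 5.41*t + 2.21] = 1.17*t^2 + 8.8*t + 5.41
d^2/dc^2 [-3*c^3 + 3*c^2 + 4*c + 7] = 6 - 18*c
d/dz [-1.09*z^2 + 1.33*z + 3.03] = 1.33 - 2.18*z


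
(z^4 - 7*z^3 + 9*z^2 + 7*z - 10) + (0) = z^4 - 7*z^3 + 9*z^2 + 7*z - 10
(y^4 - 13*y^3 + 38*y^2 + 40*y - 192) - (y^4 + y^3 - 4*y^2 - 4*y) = -14*y^3 + 42*y^2 + 44*y - 192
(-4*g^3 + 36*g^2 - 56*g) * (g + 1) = -4*g^4 + 32*g^3 - 20*g^2 - 56*g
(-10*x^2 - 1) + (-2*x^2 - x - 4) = -12*x^2 - x - 5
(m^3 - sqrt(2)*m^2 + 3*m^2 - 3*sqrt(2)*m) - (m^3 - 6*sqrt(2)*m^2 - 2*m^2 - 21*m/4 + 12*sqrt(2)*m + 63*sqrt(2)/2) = 5*m^2 + 5*sqrt(2)*m^2 - 15*sqrt(2)*m + 21*m/4 - 63*sqrt(2)/2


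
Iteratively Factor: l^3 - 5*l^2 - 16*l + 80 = (l - 5)*(l^2 - 16) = (l - 5)*(l + 4)*(l - 4)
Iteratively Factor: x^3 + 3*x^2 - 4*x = (x + 4)*(x^2 - x) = (x - 1)*(x + 4)*(x)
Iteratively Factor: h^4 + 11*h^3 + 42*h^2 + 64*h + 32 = (h + 4)*(h^3 + 7*h^2 + 14*h + 8) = (h + 2)*(h + 4)*(h^2 + 5*h + 4) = (h + 2)*(h + 4)^2*(h + 1)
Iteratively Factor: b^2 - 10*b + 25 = (b - 5)*(b - 5)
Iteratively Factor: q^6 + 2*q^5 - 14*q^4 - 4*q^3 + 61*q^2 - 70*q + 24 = (q + 4)*(q^5 - 2*q^4 - 6*q^3 + 20*q^2 - 19*q + 6) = (q + 3)*(q + 4)*(q^4 - 5*q^3 + 9*q^2 - 7*q + 2) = (q - 1)*(q + 3)*(q + 4)*(q^3 - 4*q^2 + 5*q - 2) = (q - 1)^2*(q + 3)*(q + 4)*(q^2 - 3*q + 2) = (q - 1)^3*(q + 3)*(q + 4)*(q - 2)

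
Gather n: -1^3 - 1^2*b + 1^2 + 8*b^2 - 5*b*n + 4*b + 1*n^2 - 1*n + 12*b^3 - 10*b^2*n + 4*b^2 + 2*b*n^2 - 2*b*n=12*b^3 + 12*b^2 + 3*b + n^2*(2*b + 1) + n*(-10*b^2 - 7*b - 1)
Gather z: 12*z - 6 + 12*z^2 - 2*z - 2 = 12*z^2 + 10*z - 8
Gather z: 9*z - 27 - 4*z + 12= 5*z - 15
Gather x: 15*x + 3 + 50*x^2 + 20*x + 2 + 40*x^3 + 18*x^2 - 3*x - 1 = 40*x^3 + 68*x^2 + 32*x + 4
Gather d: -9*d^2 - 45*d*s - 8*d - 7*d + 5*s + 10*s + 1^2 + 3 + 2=-9*d^2 + d*(-45*s - 15) + 15*s + 6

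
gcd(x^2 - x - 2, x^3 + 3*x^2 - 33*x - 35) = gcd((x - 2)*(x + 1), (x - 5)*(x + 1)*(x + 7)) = x + 1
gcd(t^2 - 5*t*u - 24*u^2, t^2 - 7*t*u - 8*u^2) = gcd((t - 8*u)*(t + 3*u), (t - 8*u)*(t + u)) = t - 8*u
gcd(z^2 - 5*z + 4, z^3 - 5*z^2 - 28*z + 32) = z - 1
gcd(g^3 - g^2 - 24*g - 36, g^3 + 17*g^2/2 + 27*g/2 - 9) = g + 3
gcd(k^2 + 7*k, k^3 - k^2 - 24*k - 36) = 1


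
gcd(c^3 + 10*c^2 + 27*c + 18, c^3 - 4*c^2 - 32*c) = 1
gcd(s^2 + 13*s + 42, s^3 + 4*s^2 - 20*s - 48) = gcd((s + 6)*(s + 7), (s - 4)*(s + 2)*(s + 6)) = s + 6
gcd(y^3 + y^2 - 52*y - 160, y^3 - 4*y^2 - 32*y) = y^2 - 4*y - 32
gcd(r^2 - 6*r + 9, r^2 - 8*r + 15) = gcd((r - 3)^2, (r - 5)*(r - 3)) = r - 3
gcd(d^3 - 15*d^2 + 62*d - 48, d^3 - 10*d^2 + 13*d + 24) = d - 8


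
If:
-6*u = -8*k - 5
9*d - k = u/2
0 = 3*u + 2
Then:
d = -35/216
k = -9/8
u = -2/3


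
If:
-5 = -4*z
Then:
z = 5/4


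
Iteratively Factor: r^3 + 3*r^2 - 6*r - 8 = (r - 2)*(r^2 + 5*r + 4) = (r - 2)*(r + 4)*(r + 1)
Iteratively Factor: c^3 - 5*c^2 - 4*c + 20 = (c + 2)*(c^2 - 7*c + 10) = (c - 2)*(c + 2)*(c - 5)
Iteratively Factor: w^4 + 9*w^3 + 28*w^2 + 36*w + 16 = (w + 4)*(w^3 + 5*w^2 + 8*w + 4) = (w + 2)*(w + 4)*(w^2 + 3*w + 2) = (w + 1)*(w + 2)*(w + 4)*(w + 2)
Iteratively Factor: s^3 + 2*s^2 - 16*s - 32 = (s - 4)*(s^2 + 6*s + 8) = (s - 4)*(s + 2)*(s + 4)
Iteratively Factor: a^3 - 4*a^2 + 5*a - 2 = (a - 1)*(a^2 - 3*a + 2) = (a - 2)*(a - 1)*(a - 1)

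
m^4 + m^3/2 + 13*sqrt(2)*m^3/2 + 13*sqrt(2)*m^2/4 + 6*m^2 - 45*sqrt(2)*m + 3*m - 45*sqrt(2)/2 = (m + 1/2)*(m - 3*sqrt(2)/2)*(m + 3*sqrt(2))*(m + 5*sqrt(2))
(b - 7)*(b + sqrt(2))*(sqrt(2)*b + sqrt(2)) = sqrt(2)*b^3 - 6*sqrt(2)*b^2 + 2*b^2 - 12*b - 7*sqrt(2)*b - 14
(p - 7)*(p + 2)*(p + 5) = p^3 - 39*p - 70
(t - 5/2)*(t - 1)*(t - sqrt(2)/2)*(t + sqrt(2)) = t^4 - 7*t^3/2 + sqrt(2)*t^3/2 - 7*sqrt(2)*t^2/4 + 3*t^2/2 + 5*sqrt(2)*t/4 + 7*t/2 - 5/2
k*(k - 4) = k^2 - 4*k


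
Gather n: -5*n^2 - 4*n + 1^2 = -5*n^2 - 4*n + 1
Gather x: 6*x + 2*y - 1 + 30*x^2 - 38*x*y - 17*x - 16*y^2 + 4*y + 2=30*x^2 + x*(-38*y - 11) - 16*y^2 + 6*y + 1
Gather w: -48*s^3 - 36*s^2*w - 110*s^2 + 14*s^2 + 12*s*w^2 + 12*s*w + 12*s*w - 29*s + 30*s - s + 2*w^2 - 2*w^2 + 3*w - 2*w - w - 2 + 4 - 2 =-48*s^3 - 96*s^2 + 12*s*w^2 + w*(-36*s^2 + 24*s)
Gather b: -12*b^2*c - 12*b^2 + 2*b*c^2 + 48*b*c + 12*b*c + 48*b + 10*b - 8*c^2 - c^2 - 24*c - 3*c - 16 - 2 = b^2*(-12*c - 12) + b*(2*c^2 + 60*c + 58) - 9*c^2 - 27*c - 18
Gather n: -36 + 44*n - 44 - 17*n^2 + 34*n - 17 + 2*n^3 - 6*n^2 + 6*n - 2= 2*n^3 - 23*n^2 + 84*n - 99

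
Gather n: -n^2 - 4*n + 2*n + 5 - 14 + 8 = -n^2 - 2*n - 1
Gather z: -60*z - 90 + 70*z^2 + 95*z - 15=70*z^2 + 35*z - 105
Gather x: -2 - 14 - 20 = -36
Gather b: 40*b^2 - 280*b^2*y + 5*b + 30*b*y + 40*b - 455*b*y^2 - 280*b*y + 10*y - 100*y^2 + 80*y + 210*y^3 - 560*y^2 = b^2*(40 - 280*y) + b*(-455*y^2 - 250*y + 45) + 210*y^3 - 660*y^2 + 90*y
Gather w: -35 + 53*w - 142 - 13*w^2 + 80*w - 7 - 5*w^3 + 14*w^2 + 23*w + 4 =-5*w^3 + w^2 + 156*w - 180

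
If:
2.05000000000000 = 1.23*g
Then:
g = 1.67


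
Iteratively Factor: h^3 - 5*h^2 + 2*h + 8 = (h + 1)*(h^2 - 6*h + 8) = (h - 4)*(h + 1)*(h - 2)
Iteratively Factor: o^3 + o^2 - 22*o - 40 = (o - 5)*(o^2 + 6*o + 8) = (o - 5)*(o + 4)*(o + 2)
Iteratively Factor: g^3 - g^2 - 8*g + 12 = (g + 3)*(g^2 - 4*g + 4) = (g - 2)*(g + 3)*(g - 2)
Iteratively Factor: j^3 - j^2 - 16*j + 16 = (j - 4)*(j^2 + 3*j - 4) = (j - 4)*(j + 4)*(j - 1)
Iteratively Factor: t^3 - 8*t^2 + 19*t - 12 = (t - 4)*(t^2 - 4*t + 3) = (t - 4)*(t - 3)*(t - 1)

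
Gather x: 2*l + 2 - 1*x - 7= 2*l - x - 5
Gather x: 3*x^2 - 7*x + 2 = 3*x^2 - 7*x + 2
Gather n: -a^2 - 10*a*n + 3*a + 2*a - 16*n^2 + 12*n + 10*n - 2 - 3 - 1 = -a^2 + 5*a - 16*n^2 + n*(22 - 10*a) - 6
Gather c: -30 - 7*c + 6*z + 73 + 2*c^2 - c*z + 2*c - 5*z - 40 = 2*c^2 + c*(-z - 5) + z + 3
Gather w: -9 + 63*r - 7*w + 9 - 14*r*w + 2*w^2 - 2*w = 63*r + 2*w^2 + w*(-14*r - 9)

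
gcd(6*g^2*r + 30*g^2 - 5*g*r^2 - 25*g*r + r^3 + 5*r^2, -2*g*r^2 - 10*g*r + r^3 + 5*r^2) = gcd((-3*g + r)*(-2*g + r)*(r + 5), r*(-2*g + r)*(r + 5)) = -2*g*r - 10*g + r^2 + 5*r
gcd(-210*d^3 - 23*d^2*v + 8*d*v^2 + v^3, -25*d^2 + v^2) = -5*d + v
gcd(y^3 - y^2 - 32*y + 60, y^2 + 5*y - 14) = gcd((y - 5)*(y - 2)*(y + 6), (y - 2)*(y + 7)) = y - 2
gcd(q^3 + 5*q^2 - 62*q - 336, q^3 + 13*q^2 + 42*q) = q^2 + 13*q + 42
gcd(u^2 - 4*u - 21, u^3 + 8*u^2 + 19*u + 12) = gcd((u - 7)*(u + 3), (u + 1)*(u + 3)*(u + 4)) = u + 3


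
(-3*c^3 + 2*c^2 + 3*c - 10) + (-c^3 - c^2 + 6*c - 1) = -4*c^3 + c^2 + 9*c - 11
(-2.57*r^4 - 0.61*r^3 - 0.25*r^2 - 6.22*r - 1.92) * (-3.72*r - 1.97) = 9.5604*r^5 + 7.3321*r^4 + 2.1317*r^3 + 23.6309*r^2 + 19.3958*r + 3.7824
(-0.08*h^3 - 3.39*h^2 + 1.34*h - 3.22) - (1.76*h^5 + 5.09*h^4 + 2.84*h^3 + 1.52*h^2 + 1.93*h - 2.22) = -1.76*h^5 - 5.09*h^4 - 2.92*h^3 - 4.91*h^2 - 0.59*h - 1.0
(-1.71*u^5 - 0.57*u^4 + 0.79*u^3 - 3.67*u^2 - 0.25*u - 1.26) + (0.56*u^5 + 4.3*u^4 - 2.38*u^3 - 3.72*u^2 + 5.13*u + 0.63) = -1.15*u^5 + 3.73*u^4 - 1.59*u^3 - 7.39*u^2 + 4.88*u - 0.63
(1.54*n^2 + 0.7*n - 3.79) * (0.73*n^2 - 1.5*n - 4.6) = 1.1242*n^4 - 1.799*n^3 - 10.9007*n^2 + 2.465*n + 17.434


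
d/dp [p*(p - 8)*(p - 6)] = 3*p^2 - 28*p + 48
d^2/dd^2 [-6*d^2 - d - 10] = -12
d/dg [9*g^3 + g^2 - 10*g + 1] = 27*g^2 + 2*g - 10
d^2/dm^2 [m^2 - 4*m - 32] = 2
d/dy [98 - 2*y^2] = -4*y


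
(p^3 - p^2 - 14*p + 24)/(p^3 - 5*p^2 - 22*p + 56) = (p - 3)/(p - 7)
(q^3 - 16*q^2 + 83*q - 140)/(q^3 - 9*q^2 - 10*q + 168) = (q^2 - 9*q + 20)/(q^2 - 2*q - 24)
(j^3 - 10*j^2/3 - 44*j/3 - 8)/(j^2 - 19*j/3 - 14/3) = (j^2 - 4*j - 12)/(j - 7)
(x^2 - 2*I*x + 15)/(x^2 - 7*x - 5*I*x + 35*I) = (x + 3*I)/(x - 7)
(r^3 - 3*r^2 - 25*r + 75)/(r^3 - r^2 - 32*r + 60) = (r^2 + 2*r - 15)/(r^2 + 4*r - 12)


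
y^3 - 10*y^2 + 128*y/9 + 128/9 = (y - 8)*(y - 8/3)*(y + 2/3)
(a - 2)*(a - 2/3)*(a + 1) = a^3 - 5*a^2/3 - 4*a/3 + 4/3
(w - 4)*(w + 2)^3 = w^4 + 2*w^3 - 12*w^2 - 40*w - 32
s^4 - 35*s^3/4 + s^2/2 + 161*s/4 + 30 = (s - 8)*(s - 3)*(s + 1)*(s + 5/4)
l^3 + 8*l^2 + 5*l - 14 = (l - 1)*(l + 2)*(l + 7)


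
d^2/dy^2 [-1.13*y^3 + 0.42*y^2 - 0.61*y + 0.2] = 0.84 - 6.78*y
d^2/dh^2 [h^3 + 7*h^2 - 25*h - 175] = 6*h + 14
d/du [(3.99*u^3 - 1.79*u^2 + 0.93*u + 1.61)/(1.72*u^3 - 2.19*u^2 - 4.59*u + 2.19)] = (-5.6593*u^4 - 39.8274*u^3 + 28.1595*u^2 - 0.788400000000001*u + 9.4266)/(2.9584*u^6 - 7.5336*u^5 - 10.9935*u^4 + 27.6378*u^3 + 11.4759*u^2 - 20.1042*u + 4.7961)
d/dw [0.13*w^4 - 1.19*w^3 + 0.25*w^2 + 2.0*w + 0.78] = 0.52*w^3 - 3.57*w^2 + 0.5*w + 2.0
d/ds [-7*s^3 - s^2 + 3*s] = -21*s^2 - 2*s + 3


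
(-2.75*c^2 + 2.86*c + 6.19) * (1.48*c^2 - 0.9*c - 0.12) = -4.07*c^4 + 6.7078*c^3 + 6.9172*c^2 - 5.9142*c - 0.7428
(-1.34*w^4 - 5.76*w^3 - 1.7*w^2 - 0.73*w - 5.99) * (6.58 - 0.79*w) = 1.0586*w^5 - 4.2668*w^4 - 36.5578*w^3 - 10.6093*w^2 - 0.0712999999999999*w - 39.4142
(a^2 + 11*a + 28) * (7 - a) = -a^3 - 4*a^2 + 49*a + 196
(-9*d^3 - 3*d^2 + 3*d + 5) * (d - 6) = -9*d^4 + 51*d^3 + 21*d^2 - 13*d - 30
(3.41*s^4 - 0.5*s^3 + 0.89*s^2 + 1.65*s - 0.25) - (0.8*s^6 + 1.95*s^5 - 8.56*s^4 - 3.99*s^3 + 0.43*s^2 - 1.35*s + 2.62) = -0.8*s^6 - 1.95*s^5 + 11.97*s^4 + 3.49*s^3 + 0.46*s^2 + 3.0*s - 2.87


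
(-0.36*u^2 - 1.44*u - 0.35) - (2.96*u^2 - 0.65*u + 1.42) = -3.32*u^2 - 0.79*u - 1.77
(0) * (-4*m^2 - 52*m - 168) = 0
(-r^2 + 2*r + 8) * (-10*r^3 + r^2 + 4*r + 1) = 10*r^5 - 21*r^4 - 82*r^3 + 15*r^2 + 34*r + 8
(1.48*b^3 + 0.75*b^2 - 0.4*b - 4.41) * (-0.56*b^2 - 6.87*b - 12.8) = -0.8288*b^5 - 10.5876*b^4 - 23.8725*b^3 - 4.3824*b^2 + 35.4167*b + 56.448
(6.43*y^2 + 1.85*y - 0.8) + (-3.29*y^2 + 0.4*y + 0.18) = 3.14*y^2 + 2.25*y - 0.62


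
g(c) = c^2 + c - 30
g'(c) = 2*c + 1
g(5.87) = 10.33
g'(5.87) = 12.74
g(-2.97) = -24.15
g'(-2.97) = -4.94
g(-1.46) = -29.33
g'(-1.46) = -1.92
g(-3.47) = -21.43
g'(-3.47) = -5.94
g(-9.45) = 49.85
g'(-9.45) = -17.90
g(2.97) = -18.21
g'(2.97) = 6.94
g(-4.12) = -17.15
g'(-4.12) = -7.24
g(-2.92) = -24.39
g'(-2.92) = -4.84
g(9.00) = 60.00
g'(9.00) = 19.00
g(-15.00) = 180.00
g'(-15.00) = -29.00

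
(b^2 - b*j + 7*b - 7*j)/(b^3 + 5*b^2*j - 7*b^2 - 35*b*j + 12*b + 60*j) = (b^2 - b*j + 7*b - 7*j)/(b^3 + 5*b^2*j - 7*b^2 - 35*b*j + 12*b + 60*j)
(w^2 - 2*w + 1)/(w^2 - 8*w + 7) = (w - 1)/(w - 7)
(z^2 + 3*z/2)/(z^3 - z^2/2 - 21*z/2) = (2*z + 3)/(2*z^2 - z - 21)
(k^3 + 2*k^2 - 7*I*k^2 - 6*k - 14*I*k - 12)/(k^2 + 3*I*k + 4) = (k^2 + k*(2 - 6*I) - 12*I)/(k + 4*I)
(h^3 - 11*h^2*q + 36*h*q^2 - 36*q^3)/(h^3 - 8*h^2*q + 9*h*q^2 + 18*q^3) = (h - 2*q)/(h + q)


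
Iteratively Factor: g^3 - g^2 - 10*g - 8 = (g + 1)*(g^2 - 2*g - 8) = (g - 4)*(g + 1)*(g + 2)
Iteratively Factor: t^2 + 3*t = (t)*(t + 3)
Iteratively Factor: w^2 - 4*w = (w - 4)*(w)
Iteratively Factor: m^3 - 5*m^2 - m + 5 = (m - 1)*(m^2 - 4*m - 5) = (m - 5)*(m - 1)*(m + 1)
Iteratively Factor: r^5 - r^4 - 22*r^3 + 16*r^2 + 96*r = (r - 3)*(r^4 + 2*r^3 - 16*r^2 - 32*r) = (r - 3)*(r + 4)*(r^3 - 2*r^2 - 8*r) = (r - 3)*(r + 2)*(r + 4)*(r^2 - 4*r) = r*(r - 3)*(r + 2)*(r + 4)*(r - 4)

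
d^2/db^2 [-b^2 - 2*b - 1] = -2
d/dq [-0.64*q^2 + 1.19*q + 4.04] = 1.19 - 1.28*q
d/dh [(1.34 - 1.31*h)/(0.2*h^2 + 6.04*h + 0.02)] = (0.262*h^2 - 0.536*h - 8.1198)/(0.04*h^4 + 2.416*h^3 + 36.4896*h^2 + 0.2416*h + 0.0004)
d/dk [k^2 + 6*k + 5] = 2*k + 6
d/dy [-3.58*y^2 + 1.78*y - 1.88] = 1.78 - 7.16*y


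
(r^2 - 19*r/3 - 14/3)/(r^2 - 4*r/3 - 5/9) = 3*(-3*r^2 + 19*r + 14)/(-9*r^2 + 12*r + 5)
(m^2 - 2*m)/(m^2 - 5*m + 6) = m/(m - 3)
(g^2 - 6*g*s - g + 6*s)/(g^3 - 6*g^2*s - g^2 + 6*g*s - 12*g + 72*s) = (g - 1)/(g^2 - g - 12)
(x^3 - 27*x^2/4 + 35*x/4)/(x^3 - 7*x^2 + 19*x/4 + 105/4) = x*(4*x - 7)/(4*x^2 - 8*x - 21)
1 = 1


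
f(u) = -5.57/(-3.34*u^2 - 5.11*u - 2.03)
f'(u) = -5.57*(6.68*u + 5.11)/(-3.34*u^2 - 5.11*u - 2.03)^2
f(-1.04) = 16.97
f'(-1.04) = 95.03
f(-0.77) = 73.69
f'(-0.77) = 32.76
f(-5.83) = 0.06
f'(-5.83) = 0.03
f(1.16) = 0.45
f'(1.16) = -0.46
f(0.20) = 1.75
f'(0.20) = -3.54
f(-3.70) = 0.19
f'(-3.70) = 0.13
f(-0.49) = 16.98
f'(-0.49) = -95.08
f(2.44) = 0.16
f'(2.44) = -0.10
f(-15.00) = 0.01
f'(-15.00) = 0.00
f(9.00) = 0.02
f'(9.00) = -0.00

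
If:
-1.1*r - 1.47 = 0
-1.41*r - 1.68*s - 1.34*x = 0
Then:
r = -1.34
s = 1.12159090909091 - 0.797619047619048*x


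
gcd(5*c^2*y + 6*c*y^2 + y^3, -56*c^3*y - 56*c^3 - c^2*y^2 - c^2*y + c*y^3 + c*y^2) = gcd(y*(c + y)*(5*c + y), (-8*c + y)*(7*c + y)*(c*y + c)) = 1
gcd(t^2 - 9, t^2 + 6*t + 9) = t + 3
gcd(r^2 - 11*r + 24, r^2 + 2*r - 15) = r - 3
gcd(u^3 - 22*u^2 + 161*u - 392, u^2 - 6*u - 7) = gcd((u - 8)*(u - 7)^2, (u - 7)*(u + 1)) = u - 7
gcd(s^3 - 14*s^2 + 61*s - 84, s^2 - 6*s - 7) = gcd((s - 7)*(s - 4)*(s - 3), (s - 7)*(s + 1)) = s - 7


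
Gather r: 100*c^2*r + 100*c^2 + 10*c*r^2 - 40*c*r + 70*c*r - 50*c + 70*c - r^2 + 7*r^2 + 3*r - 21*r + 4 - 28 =100*c^2 + 20*c + r^2*(10*c + 6) + r*(100*c^2 + 30*c - 18) - 24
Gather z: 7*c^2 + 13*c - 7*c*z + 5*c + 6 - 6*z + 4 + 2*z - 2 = 7*c^2 + 18*c + z*(-7*c - 4) + 8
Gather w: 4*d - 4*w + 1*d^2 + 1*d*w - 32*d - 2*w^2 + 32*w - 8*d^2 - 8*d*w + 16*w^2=-7*d^2 - 28*d + 14*w^2 + w*(28 - 7*d)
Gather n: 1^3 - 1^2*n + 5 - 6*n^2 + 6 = -6*n^2 - n + 12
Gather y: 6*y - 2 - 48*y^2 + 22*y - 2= -48*y^2 + 28*y - 4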